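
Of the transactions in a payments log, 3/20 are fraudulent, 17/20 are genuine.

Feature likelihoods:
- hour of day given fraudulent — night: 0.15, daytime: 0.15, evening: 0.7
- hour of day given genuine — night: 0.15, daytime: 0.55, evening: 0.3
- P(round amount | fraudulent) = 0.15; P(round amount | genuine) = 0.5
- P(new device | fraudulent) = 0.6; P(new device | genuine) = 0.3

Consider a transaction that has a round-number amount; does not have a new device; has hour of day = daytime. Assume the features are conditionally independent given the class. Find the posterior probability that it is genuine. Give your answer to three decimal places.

fraudulent: 0.15 × 0.15 × 0.15 × (1−0.6) = 0.00135
genuine: 0.85 × 0.55 × 0.5 × (1−0.3) = 0.163625
P(genuine | x) = 0.163625 / 0.164975 ≈ 0.992

0.992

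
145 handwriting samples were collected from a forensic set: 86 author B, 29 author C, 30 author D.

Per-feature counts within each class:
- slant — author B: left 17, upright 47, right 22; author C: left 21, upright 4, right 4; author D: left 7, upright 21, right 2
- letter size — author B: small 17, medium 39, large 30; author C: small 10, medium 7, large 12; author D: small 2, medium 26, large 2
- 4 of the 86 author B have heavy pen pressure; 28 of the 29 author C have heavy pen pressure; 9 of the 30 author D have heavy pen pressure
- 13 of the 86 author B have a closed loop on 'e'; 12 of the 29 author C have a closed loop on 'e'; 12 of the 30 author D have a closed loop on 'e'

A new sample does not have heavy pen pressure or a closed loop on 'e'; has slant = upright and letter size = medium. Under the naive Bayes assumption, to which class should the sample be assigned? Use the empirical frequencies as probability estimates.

author B: (86/145) × (47/86) × (39/86) × (82/86) × (73/86) ≈ 0.11897
author C: (29/145) × (4/29) × (7/29) × (1/29) × (17/29) ≈ 0.0001346
author D: (30/145) × (21/30) × (26/30) × (21/30) × (18/30) ≈ 0.0527172
Highest score → author B.

author B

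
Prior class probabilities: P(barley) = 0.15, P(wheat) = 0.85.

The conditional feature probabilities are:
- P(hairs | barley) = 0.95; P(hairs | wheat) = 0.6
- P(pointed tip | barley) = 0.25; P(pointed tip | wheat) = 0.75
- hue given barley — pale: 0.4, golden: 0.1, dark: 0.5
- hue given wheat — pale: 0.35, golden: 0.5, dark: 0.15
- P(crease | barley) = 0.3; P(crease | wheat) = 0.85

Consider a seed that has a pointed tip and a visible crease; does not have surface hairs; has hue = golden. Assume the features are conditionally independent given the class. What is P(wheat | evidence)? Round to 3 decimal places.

barley: 0.15 × (1−0.95) × 0.25 × 0.1 × 0.3 = 0.00005625
wheat: 0.85 × (1−0.6) × 0.75 × 0.5 × 0.85 = 0.108375
P(wheat | x) = 0.108375 / 0.10843125 ≈ 0.999

0.999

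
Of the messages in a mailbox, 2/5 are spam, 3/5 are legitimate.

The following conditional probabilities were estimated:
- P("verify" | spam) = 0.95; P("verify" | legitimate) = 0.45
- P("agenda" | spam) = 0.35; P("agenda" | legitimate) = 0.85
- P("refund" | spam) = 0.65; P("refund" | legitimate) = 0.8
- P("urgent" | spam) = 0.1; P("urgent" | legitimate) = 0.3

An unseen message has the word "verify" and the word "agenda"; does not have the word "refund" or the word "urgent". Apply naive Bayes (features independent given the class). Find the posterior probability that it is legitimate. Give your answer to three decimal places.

0.434

spam: 0.4 × 0.95 × 0.35 × (1−0.65) × (1−0.1) = 0.041895
legitimate: 0.6 × 0.45 × 0.85 × (1−0.8) × (1−0.3) = 0.03213
P(legitimate | x) = 0.03213 / 0.074025 ≈ 0.434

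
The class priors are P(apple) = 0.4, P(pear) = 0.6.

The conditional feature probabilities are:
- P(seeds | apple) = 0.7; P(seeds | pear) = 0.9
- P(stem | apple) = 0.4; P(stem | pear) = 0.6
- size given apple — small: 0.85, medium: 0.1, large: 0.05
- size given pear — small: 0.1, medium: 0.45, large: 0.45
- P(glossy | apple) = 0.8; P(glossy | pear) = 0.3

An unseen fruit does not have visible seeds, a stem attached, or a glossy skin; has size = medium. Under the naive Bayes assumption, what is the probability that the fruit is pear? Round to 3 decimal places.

apple: 0.4 × (1−0.7) × (1−0.4) × 0.1 × (1−0.8) = 0.00144
pear: 0.6 × (1−0.9) × (1−0.6) × 0.45 × (1−0.3) = 0.00756
P(pear | x) = 0.00756 / 0.009 ≈ 0.840

0.840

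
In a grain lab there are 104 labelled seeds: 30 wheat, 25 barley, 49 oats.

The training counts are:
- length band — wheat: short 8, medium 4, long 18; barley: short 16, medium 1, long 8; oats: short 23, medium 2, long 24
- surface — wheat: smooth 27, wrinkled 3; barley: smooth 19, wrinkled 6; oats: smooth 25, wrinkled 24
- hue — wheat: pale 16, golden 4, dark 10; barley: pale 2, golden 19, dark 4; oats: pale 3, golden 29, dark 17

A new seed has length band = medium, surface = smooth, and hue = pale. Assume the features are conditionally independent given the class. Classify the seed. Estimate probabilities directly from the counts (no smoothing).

wheat

wheat: (30/104) × (4/30) × (27/30) × (16/30) ≈ 0.0184615
barley: (25/104) × (1/25) × (19/25) × (2/25) ≈ 0.000584615
oats: (49/104) × (2/49) × (25/49) × (3/49) ≈ 0.000600711
Highest score → wheat.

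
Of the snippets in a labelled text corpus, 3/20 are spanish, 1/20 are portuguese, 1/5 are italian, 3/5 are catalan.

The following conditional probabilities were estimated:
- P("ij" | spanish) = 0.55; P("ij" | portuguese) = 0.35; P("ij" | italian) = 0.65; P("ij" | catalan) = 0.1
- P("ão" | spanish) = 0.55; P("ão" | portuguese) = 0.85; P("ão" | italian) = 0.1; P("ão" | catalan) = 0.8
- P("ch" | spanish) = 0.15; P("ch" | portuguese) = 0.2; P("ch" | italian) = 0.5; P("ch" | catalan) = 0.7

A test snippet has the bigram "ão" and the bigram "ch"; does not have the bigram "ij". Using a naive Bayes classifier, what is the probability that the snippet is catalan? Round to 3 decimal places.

spanish: 0.15 × (1−0.55) × 0.55 × 0.15 = 0.00556875
portuguese: 0.05 × (1−0.35) × 0.85 × 0.2 = 0.005525
italian: 0.2 × (1−0.65) × 0.1 × 0.5 = 0.0035
catalan: 0.6 × (1−0.1) × 0.8 × 0.7 = 0.3024
P(catalan | x) = 0.3024 / 0.31699375 ≈ 0.954

0.954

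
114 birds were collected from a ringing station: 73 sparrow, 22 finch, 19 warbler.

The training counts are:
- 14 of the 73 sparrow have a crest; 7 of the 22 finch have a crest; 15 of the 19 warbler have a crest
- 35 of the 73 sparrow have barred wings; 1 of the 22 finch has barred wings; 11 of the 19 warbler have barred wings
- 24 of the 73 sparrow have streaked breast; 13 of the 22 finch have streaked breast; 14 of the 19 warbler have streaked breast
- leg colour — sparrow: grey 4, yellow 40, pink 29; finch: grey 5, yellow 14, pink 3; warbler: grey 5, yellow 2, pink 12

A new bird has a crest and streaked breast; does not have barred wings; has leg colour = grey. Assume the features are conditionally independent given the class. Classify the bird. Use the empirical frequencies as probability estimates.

warbler

sparrow: (73/114) × (14/73) × (38/73) × (24/73) × (4/73) ≈ 0.00115162
finch: (22/114) × (7/22) × (21/22) × (13/22) × (5/22) ≈ 0.00787151
warbler: (19/114) × (15/19) × (8/19) × (14/19) × (5/19) ≈ 0.0107427
Highest score → warbler.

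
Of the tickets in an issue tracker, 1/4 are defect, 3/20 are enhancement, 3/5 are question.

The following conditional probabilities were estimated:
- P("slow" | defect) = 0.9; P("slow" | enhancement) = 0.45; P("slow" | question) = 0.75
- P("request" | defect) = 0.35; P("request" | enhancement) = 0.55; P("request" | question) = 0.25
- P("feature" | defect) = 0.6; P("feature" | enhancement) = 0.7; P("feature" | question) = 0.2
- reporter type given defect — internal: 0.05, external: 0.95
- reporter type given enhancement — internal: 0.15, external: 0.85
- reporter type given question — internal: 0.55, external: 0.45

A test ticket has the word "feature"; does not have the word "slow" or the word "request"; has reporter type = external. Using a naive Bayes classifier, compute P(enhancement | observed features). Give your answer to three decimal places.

defect: 0.25 × (1−0.9) × (1−0.35) × 0.6 × 0.95 = 0.0092625
enhancement: 0.15 × (1−0.45) × (1−0.55) × 0.7 × 0.85 = 0.022089375
question: 0.6 × (1−0.75) × (1−0.25) × 0.2 × 0.45 = 0.010125
P(enhancement | x) = 0.022089375 / 0.041476875 ≈ 0.533

0.533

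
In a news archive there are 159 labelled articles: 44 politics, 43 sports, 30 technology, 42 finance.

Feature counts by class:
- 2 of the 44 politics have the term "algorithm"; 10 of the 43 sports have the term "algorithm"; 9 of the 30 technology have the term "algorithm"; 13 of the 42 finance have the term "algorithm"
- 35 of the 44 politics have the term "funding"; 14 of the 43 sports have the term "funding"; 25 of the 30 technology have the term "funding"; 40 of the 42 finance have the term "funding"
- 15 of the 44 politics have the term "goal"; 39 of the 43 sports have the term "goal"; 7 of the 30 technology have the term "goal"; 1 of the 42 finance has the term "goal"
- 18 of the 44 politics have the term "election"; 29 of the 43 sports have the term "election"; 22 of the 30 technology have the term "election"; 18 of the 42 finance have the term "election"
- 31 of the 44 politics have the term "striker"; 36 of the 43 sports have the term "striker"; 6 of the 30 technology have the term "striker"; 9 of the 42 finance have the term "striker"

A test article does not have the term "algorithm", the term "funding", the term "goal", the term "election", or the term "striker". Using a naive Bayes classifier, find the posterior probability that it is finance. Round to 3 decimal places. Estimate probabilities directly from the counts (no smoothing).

0.266

politics: (44/159) × (42/44) × (9/44) × (29/44) × (26/44) × (13/44) ≈ 0.00621725
sports: (43/159) × (33/43) × (29/43) × (4/43) × (14/43) × (7/43) ≈ 0.000690124
technology: (30/159) × (21/30) × (5/30) × (23/30) × (8/30) × (24/30) ≈ 0.00360028
finance: (42/159) × (29/42) × (2/42) × (41/42) × (24/42) × (33/42) ≈ 0.00380665
P(finance | x) = 0.00380665 / 0.014314304 ≈ 0.266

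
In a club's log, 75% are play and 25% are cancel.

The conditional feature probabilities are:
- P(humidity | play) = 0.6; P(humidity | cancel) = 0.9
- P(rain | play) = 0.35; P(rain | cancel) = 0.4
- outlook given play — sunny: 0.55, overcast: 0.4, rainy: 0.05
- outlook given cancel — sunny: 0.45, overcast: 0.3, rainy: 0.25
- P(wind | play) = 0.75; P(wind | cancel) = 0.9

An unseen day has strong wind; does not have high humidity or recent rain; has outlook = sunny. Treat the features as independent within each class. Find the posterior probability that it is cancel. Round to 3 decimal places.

play: 0.75 × (1−0.6) × (1−0.35) × 0.55 × 0.75 = 0.0804375
cancel: 0.25 × (1−0.9) × (1−0.4) × 0.45 × 0.9 = 0.006075
P(cancel | x) = 0.006075 / 0.0865125 ≈ 0.070

0.070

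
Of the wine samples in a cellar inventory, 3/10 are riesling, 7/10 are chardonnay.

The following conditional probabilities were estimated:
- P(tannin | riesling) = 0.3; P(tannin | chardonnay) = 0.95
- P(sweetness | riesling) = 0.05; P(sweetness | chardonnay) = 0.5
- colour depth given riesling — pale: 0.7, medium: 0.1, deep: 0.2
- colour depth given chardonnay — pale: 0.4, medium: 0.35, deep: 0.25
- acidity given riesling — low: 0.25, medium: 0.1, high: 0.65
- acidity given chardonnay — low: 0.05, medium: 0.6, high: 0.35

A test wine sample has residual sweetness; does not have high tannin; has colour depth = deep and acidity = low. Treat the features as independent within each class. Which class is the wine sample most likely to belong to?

riesling: 0.3 × (1−0.3) × 0.05 × 0.2 × 0.25 = 0.000525
chardonnay: 0.7 × (1−0.95) × 0.5 × 0.25 × 0.05 = 0.00021875
Highest score → riesling.

riesling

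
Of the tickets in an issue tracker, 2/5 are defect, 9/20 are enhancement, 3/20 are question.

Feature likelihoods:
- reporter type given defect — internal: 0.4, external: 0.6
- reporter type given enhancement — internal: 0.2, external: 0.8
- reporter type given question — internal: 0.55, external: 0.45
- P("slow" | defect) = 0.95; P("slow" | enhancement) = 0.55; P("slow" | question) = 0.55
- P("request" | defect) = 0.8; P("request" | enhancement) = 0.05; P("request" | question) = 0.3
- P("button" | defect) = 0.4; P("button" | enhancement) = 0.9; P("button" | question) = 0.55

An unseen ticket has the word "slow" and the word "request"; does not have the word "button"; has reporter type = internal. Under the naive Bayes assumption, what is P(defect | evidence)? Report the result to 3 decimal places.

0.920

defect: 0.4 × 0.4 × 0.95 × 0.8 × (1−0.4) = 0.07296
enhancement: 0.45 × 0.2 × 0.55 × 0.05 × (1−0.9) = 0.0002475
question: 0.15 × 0.55 × 0.55 × 0.3 × (1−0.55) = 0.006125625
P(defect | x) = 0.07296 / 0.079333125 ≈ 0.920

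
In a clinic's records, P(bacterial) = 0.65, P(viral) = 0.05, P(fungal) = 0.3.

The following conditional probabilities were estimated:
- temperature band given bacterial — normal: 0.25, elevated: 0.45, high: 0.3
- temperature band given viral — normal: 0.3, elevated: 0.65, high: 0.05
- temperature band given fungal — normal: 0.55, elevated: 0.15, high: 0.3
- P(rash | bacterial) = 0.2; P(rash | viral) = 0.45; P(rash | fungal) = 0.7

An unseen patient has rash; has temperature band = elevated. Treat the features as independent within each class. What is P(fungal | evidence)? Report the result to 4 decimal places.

0.3011

bacterial: 0.65 × 0.45 × 0.2 = 0.0585
viral: 0.05 × 0.65 × 0.45 = 0.014625
fungal: 0.3 × 0.15 × 0.7 = 0.0315
P(fungal | x) = 0.0315 / 0.104625 ≈ 0.3011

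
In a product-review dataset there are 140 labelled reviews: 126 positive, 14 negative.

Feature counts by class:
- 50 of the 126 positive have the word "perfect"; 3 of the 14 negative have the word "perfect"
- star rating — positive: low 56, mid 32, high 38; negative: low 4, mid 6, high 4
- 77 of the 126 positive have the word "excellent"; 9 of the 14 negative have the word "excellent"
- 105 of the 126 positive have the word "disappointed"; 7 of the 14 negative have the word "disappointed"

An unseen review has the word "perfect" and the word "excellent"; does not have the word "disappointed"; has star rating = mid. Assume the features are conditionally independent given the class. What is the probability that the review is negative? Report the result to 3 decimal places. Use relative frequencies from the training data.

positive: (126/140) × (50/126) × (32/126) × (77/126) × (21/126) ≈ 0.00923826
negative: (14/140) × (3/14) × (6/14) × (9/14) × (7/14) ≈ 0.0029519
P(negative | x) = 0.0029519 / 0.01219016 ≈ 0.242

0.242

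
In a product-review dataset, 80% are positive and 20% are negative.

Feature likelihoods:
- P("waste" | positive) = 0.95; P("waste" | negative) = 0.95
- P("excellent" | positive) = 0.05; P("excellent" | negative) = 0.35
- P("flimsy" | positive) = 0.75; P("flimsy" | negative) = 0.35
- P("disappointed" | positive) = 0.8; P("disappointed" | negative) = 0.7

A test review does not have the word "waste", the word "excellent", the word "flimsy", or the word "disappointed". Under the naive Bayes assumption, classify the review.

positive: 0.8 × (1−0.95) × (1−0.05) × (1−0.75) × (1−0.8) = 0.0019
negative: 0.2 × (1−0.95) × (1−0.35) × (1−0.35) × (1−0.7) = 0.0012675
Highest score → positive.

positive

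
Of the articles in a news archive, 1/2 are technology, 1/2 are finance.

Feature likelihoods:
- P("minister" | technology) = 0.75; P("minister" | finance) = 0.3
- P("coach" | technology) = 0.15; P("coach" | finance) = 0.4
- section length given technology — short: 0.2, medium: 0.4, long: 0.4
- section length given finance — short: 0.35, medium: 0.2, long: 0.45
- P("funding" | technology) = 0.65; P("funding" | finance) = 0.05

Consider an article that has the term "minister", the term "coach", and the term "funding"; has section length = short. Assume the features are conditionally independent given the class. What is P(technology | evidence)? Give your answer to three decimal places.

technology: 0.5 × 0.75 × 0.15 × 0.2 × 0.65 = 0.0073125
finance: 0.5 × 0.3 × 0.4 × 0.35 × 0.05 = 0.00105
P(technology | x) = 0.0073125 / 0.0083625 ≈ 0.874

0.874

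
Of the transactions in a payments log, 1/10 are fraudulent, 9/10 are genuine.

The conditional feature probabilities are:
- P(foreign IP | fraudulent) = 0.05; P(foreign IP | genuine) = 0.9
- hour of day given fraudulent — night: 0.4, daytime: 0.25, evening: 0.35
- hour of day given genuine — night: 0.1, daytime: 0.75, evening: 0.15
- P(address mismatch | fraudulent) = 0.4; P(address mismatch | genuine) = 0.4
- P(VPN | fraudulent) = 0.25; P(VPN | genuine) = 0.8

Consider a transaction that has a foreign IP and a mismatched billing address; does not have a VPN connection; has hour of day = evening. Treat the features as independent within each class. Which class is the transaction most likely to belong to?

fraudulent: 0.1 × 0.05 × 0.35 × 0.4 × (1−0.25) = 0.000525
genuine: 0.9 × 0.9 × 0.15 × 0.4 × (1−0.8) = 0.00972
Highest score → genuine.

genuine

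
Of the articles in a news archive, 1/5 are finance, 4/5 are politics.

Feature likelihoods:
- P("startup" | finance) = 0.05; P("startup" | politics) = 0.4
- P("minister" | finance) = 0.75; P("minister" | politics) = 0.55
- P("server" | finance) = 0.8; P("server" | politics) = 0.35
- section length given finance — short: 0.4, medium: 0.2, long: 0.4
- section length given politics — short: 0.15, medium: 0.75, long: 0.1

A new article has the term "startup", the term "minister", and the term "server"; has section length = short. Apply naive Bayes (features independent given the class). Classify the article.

finance: 0.2 × 0.05 × 0.75 × 0.8 × 0.4 = 0.0024
politics: 0.8 × 0.4 × 0.55 × 0.35 × 0.15 = 0.00924
Highest score → politics.

politics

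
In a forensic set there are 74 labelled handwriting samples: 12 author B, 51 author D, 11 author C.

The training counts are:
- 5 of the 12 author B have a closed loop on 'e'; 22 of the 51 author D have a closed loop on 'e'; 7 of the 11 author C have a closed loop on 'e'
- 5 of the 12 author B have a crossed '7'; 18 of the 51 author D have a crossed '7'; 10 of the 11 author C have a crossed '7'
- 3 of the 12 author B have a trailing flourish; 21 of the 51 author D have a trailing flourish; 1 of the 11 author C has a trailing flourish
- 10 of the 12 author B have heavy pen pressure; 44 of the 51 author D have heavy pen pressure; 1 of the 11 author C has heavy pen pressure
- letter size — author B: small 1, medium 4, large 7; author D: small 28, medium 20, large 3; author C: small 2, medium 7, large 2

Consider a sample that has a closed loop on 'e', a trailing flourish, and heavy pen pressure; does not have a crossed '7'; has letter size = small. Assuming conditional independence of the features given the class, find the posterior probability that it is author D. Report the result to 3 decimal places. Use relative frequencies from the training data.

author B: (12/74) × (5/12) × (7/12) × (3/12) × (10/12) × (1/12) ≈ 0.000684278
author D: (51/74) × (22/51) × (33/51) × (21/51) × (44/51) × (28/51) ≈ 0.0375193
author C: (11/74) × (7/11) × (1/11) × (1/11) × (1/11) × (2/11) ≈ 0.0000129219
P(author D | x) = 0.0375193 / 0.0382164999 ≈ 0.982

0.982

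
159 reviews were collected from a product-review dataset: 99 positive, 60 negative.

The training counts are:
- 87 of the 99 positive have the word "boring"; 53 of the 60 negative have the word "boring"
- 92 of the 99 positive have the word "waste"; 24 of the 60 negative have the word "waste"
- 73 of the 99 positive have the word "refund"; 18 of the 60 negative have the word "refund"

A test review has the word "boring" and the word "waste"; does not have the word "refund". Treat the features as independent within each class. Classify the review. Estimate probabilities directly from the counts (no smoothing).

positive

positive: (99/159) × (87/99) × (92/99) × (26/99) ≈ 0.13354
negative: (60/159) × (53/60) × (24/60) × (42/60) ≈ 0.0933333
Highest score → positive.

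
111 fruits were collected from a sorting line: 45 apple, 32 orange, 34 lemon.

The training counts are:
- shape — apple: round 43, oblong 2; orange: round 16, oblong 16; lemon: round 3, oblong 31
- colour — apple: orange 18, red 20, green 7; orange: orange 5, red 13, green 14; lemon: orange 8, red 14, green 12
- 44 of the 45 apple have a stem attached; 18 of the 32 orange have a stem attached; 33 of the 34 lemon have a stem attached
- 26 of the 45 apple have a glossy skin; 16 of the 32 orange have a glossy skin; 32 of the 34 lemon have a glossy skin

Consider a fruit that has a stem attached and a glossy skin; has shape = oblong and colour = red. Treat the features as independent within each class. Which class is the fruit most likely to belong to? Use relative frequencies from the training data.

lemon

apple: (45/111) × (2/45) × (20/45) × (44/45) × (26/45) ≈ 0.00452403
orange: (32/111) × (16/32) × (13/32) × (18/32) × (16/32) ≈ 0.0164696
lemon: (34/111) × (31/34) × (14/34) × (33/34) × (32/34) ≈ 0.105049
Highest score → lemon.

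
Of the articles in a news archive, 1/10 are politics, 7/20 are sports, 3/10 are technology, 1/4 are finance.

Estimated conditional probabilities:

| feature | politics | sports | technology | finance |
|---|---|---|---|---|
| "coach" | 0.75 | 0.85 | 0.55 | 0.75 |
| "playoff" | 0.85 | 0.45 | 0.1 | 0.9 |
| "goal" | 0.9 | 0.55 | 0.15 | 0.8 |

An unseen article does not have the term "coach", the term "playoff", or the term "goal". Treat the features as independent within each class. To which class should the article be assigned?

technology

politics: 0.1 × (1−0.75) × (1−0.85) × (1−0.9) = 0.000375
sports: 0.35 × (1−0.85) × (1−0.45) × (1−0.55) = 0.01299375
technology: 0.3 × (1−0.55) × (1−0.1) × (1−0.15) = 0.103275
finance: 0.25 × (1−0.75) × (1−0.9) × (1−0.8) = 0.00125
Highest score → technology.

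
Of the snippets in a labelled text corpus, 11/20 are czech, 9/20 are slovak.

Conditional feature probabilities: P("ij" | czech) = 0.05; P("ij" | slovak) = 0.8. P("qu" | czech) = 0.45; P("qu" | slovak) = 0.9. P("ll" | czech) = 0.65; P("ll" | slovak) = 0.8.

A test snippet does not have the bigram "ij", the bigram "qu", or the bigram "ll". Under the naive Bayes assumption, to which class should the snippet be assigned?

czech: 0.55 × (1−0.05) × (1−0.45) × (1−0.65) = 0.10058125
slovak: 0.45 × (1−0.8) × (1−0.9) × (1−0.8) = 0.0018
Highest score → czech.

czech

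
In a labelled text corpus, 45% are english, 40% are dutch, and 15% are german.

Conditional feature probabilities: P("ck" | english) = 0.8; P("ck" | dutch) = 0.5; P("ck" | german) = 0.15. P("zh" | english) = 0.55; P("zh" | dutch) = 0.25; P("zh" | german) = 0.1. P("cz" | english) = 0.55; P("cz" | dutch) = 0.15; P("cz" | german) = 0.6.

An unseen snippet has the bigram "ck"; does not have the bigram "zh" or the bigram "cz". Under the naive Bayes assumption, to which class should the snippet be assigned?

english: 0.45 × 0.8 × (1−0.55) × (1−0.55) = 0.0729
dutch: 0.4 × 0.5 × (1−0.25) × (1−0.15) = 0.1275
german: 0.15 × 0.15 × (1−0.1) × (1−0.6) = 0.0081
Highest score → dutch.

dutch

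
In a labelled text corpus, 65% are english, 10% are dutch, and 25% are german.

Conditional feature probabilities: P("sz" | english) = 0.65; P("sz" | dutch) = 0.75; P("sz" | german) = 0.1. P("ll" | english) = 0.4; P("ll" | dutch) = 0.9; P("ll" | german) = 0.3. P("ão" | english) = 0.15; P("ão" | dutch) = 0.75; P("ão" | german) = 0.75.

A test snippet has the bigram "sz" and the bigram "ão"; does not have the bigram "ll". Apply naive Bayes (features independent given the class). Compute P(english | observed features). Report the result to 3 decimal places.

english: 0.65 × 0.65 × (1−0.4) × 0.15 = 0.038025
dutch: 0.1 × 0.75 × (1−0.9) × 0.75 = 0.005625
german: 0.25 × 0.1 × (1−0.3) × 0.75 = 0.013125
P(english | x) = 0.038025 / 0.056775 ≈ 0.670

0.670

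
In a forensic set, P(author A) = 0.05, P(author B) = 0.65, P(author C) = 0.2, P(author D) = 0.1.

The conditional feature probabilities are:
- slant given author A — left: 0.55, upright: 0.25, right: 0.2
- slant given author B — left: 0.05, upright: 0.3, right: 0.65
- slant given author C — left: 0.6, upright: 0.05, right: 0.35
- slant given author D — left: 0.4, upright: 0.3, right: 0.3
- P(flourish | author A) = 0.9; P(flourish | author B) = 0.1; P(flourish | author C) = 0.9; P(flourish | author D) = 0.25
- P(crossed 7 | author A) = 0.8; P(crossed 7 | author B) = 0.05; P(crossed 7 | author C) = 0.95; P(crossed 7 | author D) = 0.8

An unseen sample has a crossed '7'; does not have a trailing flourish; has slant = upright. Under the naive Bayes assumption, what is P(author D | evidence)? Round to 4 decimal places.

author A: 0.05 × 0.25 × (1−0.9) × 0.8 = 0.001
author B: 0.65 × 0.3 × (1−0.1) × 0.05 = 0.008775
author C: 0.2 × 0.05 × (1−0.9) × 0.95 = 0.00095
author D: 0.1 × 0.3 × (1−0.25) × 0.8 = 0.018
P(author D | x) = 0.018 / 0.028725 ≈ 0.6266

0.6266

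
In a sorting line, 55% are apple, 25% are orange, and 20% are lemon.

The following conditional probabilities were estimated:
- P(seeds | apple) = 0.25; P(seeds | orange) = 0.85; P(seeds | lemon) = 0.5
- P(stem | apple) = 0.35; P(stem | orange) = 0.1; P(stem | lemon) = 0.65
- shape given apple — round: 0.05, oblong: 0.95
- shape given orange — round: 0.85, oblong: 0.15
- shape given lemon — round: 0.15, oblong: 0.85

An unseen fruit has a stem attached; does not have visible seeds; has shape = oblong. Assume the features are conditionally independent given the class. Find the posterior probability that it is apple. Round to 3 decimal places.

apple: 0.55 × (1−0.25) × 0.35 × 0.95 = 0.13715625
orange: 0.25 × (1−0.85) × 0.1 × 0.15 = 0.0005625
lemon: 0.2 × (1−0.5) × 0.65 × 0.85 = 0.05525
P(apple | x) = 0.13715625 / 0.19296875 ≈ 0.711

0.711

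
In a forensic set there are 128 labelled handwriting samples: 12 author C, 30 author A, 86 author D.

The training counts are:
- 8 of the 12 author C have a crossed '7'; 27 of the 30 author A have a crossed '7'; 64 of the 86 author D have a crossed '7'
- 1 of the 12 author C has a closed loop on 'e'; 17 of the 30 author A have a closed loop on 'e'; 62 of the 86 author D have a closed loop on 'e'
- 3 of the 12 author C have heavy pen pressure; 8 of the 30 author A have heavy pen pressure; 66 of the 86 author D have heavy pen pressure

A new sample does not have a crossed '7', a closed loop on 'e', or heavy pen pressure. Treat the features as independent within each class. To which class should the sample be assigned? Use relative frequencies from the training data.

author C

author C: (12/128) × (4/12) × (11/12) × (9/12) = 0.021484375
author A: (30/128) × (3/30) × (13/30) × (22/30) ≈ 0.00744792
author D: (86/128) × (22/86) × (24/86) × (20/86) ≈ 0.0111547
Highest score → author C.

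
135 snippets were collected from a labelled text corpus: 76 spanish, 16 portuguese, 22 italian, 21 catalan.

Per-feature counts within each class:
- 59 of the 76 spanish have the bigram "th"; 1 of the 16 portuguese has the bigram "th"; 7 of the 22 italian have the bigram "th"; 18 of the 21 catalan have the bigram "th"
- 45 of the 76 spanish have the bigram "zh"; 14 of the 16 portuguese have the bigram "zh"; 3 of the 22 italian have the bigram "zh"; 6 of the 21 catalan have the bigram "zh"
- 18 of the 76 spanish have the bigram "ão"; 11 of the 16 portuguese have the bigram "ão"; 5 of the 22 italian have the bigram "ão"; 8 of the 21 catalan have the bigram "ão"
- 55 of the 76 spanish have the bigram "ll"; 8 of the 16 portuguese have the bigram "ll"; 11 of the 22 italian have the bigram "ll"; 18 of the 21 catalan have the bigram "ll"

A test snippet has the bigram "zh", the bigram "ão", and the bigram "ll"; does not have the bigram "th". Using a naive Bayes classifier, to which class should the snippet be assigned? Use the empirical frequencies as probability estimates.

spanish: (76/135) × (17/76) × (45/76) × (18/76) × (55/76) ≈ 0.0127797
portuguese: (16/135) × (15/16) × (14/16) × (11/16) × (8/16) ≈ 0.0334201
italian: (22/135) × (15/22) × (3/22) × (5/22) × (11/22) ≈ 0.00172176
catalan: (21/135) × (3/21) × (6/21) × (8/21) × (18/21) ≈ 0.00207321
Highest score → portuguese.

portuguese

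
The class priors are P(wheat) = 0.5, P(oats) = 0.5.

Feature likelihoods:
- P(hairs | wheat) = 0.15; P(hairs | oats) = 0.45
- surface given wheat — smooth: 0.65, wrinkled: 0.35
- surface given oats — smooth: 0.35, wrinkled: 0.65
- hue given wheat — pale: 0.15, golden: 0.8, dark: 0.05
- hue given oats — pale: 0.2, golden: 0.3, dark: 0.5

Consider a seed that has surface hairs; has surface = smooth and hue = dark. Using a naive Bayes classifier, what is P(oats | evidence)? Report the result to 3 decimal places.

0.942

wheat: 0.5 × 0.15 × 0.65 × 0.05 = 0.0024375
oats: 0.5 × 0.45 × 0.35 × 0.5 = 0.039375
P(oats | x) = 0.039375 / 0.0418125 ≈ 0.942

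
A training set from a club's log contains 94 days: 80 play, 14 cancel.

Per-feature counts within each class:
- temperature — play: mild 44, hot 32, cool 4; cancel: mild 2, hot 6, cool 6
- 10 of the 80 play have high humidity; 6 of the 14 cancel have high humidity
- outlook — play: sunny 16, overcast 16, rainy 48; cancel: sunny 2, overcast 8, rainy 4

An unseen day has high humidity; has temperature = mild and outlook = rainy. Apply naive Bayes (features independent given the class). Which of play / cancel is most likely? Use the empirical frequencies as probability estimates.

play

play: (80/94) × (44/80) × (10/80) × (48/80) ≈ 0.0351064
cancel: (14/94) × (2/14) × (6/14) × (4/14) ≈ 0.0026053
Highest score → play.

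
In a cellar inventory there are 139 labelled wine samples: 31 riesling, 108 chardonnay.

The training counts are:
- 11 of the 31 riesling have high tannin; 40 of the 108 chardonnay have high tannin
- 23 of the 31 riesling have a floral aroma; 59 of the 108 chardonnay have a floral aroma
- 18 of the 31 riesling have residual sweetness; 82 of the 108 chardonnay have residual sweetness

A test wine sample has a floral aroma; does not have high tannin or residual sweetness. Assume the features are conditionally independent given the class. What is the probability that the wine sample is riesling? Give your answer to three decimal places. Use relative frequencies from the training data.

0.410

riesling: (31/139) × (20/31) × (23/31) × (13/31) ≈ 0.0447675
chardonnay: (108/139) × (68/108) × (59/108) × (26/108) ≈ 0.0643387
P(riesling | x) = 0.0447675 / 0.1091062 ≈ 0.410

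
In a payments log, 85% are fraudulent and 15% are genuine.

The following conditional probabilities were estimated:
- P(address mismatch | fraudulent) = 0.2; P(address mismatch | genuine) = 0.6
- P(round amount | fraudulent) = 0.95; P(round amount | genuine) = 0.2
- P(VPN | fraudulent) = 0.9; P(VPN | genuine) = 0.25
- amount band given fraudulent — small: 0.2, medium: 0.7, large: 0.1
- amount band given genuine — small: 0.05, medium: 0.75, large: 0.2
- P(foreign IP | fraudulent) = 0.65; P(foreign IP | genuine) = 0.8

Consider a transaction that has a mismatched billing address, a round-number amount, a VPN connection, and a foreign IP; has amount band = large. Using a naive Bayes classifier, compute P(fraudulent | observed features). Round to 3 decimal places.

fraudulent: 0.85 × 0.2 × 0.95 × 0.9 × 0.1 × 0.65 = 0.00944775
genuine: 0.15 × 0.6 × 0.2 × 0.25 × 0.2 × 0.8 = 0.00072
P(fraudulent | x) = 0.00944775 / 0.01016775 ≈ 0.929

0.929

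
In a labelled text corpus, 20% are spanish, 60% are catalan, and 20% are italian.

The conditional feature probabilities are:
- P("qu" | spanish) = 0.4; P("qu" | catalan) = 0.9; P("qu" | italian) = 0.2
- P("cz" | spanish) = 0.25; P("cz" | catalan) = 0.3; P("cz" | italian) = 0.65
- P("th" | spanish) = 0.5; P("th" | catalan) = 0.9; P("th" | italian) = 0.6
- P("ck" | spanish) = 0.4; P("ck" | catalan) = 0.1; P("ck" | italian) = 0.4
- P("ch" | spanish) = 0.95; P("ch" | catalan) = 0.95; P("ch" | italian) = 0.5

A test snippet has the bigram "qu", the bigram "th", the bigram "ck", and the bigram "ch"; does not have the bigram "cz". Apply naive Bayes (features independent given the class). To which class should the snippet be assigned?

spanish: 0.2 × 0.4 × (1−0.25) × 0.5 × 0.4 × 0.95 = 0.0114
catalan: 0.6 × 0.9 × (1−0.3) × 0.9 × 0.1 × 0.95 = 0.032319
italian: 0.2 × 0.2 × (1−0.65) × 0.6 × 0.4 × 0.5 = 0.00168
Highest score → catalan.

catalan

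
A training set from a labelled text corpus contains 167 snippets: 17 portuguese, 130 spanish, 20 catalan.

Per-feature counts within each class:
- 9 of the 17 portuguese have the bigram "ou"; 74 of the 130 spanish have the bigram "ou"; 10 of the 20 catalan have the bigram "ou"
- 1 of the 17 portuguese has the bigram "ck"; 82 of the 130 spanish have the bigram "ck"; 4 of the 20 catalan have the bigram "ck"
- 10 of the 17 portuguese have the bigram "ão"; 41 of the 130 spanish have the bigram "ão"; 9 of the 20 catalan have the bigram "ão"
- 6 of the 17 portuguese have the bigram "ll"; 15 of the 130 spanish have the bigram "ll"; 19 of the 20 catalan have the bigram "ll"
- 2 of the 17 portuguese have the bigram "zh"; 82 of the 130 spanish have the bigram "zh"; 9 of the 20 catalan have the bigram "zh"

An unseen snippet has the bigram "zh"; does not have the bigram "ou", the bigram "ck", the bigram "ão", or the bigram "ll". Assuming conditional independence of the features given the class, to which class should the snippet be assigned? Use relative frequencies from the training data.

spanish

portuguese: (17/167) × (8/17) × (16/17) × (7/17) × (11/17) × (2/17) ≈ 0.00141325
spanish: (130/167) × (56/130) × (48/130) × (89/130) × (115/130) × (82/130) ≈ 0.0472978
catalan: (20/167) × (10/20) × (16/20) × (11/20) × (1/20) × (9/20) ≈ 0.000592814
Highest score → spanish.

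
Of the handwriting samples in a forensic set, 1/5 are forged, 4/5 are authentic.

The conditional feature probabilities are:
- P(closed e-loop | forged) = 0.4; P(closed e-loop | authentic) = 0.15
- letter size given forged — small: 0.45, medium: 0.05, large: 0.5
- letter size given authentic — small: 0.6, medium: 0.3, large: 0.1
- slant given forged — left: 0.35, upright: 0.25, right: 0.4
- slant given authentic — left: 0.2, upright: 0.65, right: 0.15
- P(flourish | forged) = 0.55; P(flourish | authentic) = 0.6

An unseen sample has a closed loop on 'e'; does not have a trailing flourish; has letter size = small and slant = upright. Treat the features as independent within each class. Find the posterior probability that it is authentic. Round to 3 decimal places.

0.822

forged: 0.2 × 0.4 × 0.45 × 0.25 × (1−0.55) = 0.00405
authentic: 0.8 × 0.15 × 0.6 × 0.65 × (1−0.6) = 0.01872
P(authentic | x) = 0.01872 / 0.02277 ≈ 0.822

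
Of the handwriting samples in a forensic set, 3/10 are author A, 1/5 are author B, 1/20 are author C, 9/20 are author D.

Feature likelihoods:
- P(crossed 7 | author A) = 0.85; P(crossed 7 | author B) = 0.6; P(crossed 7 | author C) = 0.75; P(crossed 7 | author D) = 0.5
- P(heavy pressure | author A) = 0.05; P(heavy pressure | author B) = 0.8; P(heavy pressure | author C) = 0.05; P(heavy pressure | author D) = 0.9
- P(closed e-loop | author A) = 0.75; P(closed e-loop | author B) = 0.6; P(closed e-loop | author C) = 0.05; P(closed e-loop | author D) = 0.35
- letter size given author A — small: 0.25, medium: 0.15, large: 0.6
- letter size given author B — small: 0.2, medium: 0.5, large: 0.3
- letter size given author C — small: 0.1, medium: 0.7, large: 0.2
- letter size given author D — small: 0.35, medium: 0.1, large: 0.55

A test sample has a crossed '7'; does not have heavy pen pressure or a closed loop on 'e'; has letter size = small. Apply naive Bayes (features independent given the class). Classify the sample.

author A

author A: 0.3 × 0.85 × (1−0.05) × (1−0.75) × 0.25 = 0.015140625
author B: 0.2 × 0.6 × (1−0.8) × (1−0.6) × 0.2 = 0.00192
author C: 0.05 × 0.75 × (1−0.05) × (1−0.05) × 0.1 = 0.003384375
author D: 0.45 × 0.5 × (1−0.9) × (1−0.35) × 0.35 = 0.00511875
Highest score → author A.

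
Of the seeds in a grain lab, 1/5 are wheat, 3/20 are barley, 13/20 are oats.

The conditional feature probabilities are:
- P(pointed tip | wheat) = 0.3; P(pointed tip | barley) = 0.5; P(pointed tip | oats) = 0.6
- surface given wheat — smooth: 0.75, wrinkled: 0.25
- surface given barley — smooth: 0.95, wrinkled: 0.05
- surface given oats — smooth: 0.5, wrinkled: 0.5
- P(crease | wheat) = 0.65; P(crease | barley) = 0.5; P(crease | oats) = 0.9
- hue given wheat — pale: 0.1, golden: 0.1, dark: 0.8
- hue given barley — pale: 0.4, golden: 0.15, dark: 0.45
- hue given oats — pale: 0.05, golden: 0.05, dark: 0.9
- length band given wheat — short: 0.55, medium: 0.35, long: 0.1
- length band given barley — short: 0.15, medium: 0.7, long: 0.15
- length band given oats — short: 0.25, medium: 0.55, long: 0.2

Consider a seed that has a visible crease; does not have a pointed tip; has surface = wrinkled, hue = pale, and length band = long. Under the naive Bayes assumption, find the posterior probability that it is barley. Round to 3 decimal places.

0.075

wheat: 0.2 × (1−0.3) × 0.25 × 0.65 × 0.1 × 0.1 = 0.0002275
barley: 0.15 × (1−0.5) × 0.05 × 0.5 × 0.4 × 0.15 = 0.0001125
oats: 0.65 × (1−0.6) × 0.5 × 0.9 × 0.05 × 0.2 = 0.00117
P(barley | x) = 0.0001125 / 0.00151 ≈ 0.075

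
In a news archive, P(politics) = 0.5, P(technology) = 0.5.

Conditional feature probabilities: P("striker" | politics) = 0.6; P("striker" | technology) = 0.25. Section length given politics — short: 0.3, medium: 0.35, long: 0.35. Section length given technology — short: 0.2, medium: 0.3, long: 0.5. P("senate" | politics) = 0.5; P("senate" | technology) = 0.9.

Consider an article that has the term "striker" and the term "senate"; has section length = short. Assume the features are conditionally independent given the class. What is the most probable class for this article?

politics

politics: 0.5 × 0.6 × 0.3 × 0.5 = 0.045
technology: 0.5 × 0.25 × 0.2 × 0.9 = 0.0225
Highest score → politics.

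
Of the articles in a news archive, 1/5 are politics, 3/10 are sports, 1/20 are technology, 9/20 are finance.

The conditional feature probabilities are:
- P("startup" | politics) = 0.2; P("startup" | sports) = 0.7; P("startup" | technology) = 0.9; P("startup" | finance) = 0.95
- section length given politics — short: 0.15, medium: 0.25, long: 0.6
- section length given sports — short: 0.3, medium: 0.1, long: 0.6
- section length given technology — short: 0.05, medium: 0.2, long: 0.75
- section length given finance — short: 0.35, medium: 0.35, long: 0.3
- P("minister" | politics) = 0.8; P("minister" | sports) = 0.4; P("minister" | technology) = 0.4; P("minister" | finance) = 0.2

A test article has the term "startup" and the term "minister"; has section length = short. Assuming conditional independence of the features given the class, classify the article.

politics: 0.2 × 0.2 × 0.15 × 0.8 = 0.0048
sports: 0.3 × 0.7 × 0.3 × 0.4 = 0.0252
technology: 0.05 × 0.9 × 0.05 × 0.4 = 0.0009
finance: 0.45 × 0.95 × 0.35 × 0.2 = 0.029925
Highest score → finance.

finance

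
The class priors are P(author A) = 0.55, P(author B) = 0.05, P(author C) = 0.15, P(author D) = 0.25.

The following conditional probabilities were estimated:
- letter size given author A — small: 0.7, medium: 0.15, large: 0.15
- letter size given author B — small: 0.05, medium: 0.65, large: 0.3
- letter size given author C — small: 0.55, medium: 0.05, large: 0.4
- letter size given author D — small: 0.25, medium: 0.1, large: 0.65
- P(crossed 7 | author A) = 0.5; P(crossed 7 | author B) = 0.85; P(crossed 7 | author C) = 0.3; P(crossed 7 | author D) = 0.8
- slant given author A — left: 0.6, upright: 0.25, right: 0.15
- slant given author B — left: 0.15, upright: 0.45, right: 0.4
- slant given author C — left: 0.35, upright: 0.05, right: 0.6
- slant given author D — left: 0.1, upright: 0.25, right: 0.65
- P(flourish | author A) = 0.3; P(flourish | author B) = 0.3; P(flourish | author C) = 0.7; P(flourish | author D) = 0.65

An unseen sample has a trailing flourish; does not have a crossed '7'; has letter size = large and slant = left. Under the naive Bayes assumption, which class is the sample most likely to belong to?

author A: 0.55 × 0.15 × (1−0.5) × 0.6 × 0.3 = 0.007425
author B: 0.05 × 0.3 × (1−0.85) × 0.15 × 0.3 = 0.00010125
author C: 0.15 × 0.4 × (1−0.3) × 0.35 × 0.7 = 0.01029
author D: 0.25 × 0.65 × (1−0.8) × 0.1 × 0.65 = 0.0021125
Highest score → author C.

author C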